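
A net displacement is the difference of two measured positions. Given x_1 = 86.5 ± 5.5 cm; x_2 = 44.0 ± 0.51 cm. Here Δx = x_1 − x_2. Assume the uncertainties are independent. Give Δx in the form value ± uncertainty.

Sums and differences: (δΔx)² = Σ (cᵢ δxᵢ)².
  (δx_1)² = 30.2;  (δx_2)² = 0.260
δΔx = √(30.5) = 5.52 cm
Δx = 42.5 cm.

42.5 ± 5.52 cm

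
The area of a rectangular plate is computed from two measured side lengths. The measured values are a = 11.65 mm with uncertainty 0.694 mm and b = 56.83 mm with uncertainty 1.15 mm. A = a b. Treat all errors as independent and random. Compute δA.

A is a product of powers, so relative uncertainties combine in quadrature:
  (1·δa/a)² = (1×0.0596)² = 0.00355;  (1·δb/b)² = (1×0.0202)² = 0.000409
δA/A = √(0.00396) = 0.0629
A = 662.1 mm^2, so δA = 0.0629 × 662.1 = 41.7 mm^2.

41.7 mm^2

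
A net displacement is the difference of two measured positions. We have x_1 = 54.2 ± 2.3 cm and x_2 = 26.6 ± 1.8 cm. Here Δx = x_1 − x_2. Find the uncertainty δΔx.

Each term contributes (cᵢ δxᵢ)² to (δΔx)²:
  (δx_1)² = 5.29;  (δx_2)² = 3.24
δΔx = √(8.53) = 2.92 cm

2.92 cm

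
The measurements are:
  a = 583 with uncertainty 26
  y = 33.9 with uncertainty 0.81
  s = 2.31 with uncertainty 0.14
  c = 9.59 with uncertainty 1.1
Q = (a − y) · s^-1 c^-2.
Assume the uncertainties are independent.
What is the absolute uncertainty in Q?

0.625

Let u = a − y = 549. δu = √(δa² + δy²) = √(676 + 0.656) = 26.0, so δu/u = 0.0474.
Q is then a monomial in u, s, c:
δQ/Q = √((δu/u)² + (-1·δs/s)² + (-2·δc/c)²) = √(0.00224 + 0.00367 + 0.0526) = 0.242
Q = 2.58, so δQ = 0.242 × 2.58 = 0.625.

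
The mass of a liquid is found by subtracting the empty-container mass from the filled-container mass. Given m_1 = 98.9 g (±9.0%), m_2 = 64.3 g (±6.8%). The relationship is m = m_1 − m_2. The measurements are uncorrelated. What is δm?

Sums and differences: (δm)² = Σ (cᵢ δxᵢ)².
  (δm_1)² = 79.2;  (δm_2)² = 19.1
δm = √(98.3) = 9.92 g

9.92 g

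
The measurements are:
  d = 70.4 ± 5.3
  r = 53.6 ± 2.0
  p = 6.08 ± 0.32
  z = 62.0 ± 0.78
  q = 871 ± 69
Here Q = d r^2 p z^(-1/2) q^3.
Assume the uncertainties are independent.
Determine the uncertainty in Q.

Products/powers → add relative errors in quadrature, weighted by exponent:
  (1·δd/d)² = (1×0.0753)² = 0.00567;  (2·δr/r)² = (2×0.0373)² = 0.00557;  (1·δp/p)² = (1×0.0526)² = 0.00277;  (−½·δz/z)² = (-0.5×0.0126)² = 3.96e-05;  (3·δq/q)² = (3×0.0792)² = 0.0565
δQ/Q = √(0.0705) = 0.266
Q = 1.03e+14, so δQ = 0.266 × 1.03e+14 = 2.74e+13.

2.74e+13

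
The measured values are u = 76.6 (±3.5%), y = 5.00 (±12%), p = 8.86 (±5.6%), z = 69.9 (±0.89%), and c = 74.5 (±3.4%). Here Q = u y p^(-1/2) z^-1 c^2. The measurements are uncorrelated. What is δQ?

1480

Products/powers → add relative errors in quadrature, weighted by exponent:
  (1·δu/u)² = (1×0.0350)² = 0.00123;  (1·δy/y)² = (1×0.120)² = 0.0144;  (−½·δp/p)² = (-0.5×0.0560)² = 0.000784;  (-1·δz/z)² = (-1×0.00890)² = 7.92e-05;  (2·δc/c)² = (2×0.0340)² = 0.00462
δQ/Q = √(0.0211) = 0.145
Q = 10200, so δQ = 0.145 × 10200 = 1480.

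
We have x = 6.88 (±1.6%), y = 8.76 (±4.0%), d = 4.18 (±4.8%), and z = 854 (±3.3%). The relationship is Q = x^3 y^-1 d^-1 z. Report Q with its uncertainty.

7600 ± 649

Since Q is a product/quotient, work with relative uncertainties:
  (3·δx/x)² = (3×0.0160)² = 0.00230;  (-1·δy/y)² = (-1×0.0400)² = 0.00160;  (-1·δd/d)² = (-1×0.0480)² = 0.00230;  (1·δz/z)² = (1×0.0330)² = 0.00109
δQ/Q = √(0.00730) = 0.0854
Q = 7600, so δQ = 0.0854 × 7600 = 649.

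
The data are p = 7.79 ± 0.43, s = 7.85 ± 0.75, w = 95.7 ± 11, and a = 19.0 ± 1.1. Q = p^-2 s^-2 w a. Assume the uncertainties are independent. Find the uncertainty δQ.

Each factor contributes (exponent × relative error)² to (δQ/Q)²:
  (-2·δp/p)² = (-2×0.0552)² = 0.0122;  (-2·δs/s)² = (-2×0.0955)² = 0.0365;  (1·δw/w)² = (1×0.115)² = 0.0132;  (1·δa/a)² = (1×0.0579)² = 0.00335
δQ/Q = √(0.0653) = 0.255
Q = 0.486, so δQ = 0.255 × 0.486 = 0.124.

0.124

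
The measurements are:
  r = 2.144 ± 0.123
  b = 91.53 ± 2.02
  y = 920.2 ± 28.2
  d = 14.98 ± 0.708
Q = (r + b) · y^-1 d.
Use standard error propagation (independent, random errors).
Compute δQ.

0.0920

Let u = r + b = 93.67. δu = √(δr² + δb²) = √(0.0151 + 4.08) = 2.02, so δu/u = 0.0216.
Q is then a monomial in u, y, d:
δQ/Q = √((δu/u)² + (-1·δy/y)² + (1·δd/d)²) = √(0.000467 + 0.000939 + 0.00223) = 0.0603
Q = 1.525, so δQ = 0.0603 × 1.525 = 0.0920.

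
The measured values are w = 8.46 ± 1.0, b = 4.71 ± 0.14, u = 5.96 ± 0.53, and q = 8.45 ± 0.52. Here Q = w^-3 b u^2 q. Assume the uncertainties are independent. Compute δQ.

0.940

Products/powers → add relative errors in quadrature, weighted by exponent:
  (-3·δw/w)² = (-3×0.118)² = 0.126;  (1·δb/b)² = (1×0.0297)² = 0.000884;  (2·δu/u)² = (2×0.0889)² = 0.0316;  (1·δq/q)² = (1×0.0615)² = 0.00379
δQ/Q = √(0.162) = 0.403
Q = 2.33, so δQ = 0.403 × 2.33 = 0.940.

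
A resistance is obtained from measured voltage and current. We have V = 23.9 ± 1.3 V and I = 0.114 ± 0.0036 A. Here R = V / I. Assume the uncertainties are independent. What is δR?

13.2 Ω

Relative error in a monomial: (δR/R)² = Σ (nᵢ · δxᵢ/xᵢ)².
  (1·δV/V)² = (1×0.0544)² = 0.00296;  (-1·δI/I)² = (-1×0.0316)² = 0.000997
δR/R = √(0.00396) = 0.0629
R = 210 Ω, so δR = 0.0629 × 210 = 13.2 Ω.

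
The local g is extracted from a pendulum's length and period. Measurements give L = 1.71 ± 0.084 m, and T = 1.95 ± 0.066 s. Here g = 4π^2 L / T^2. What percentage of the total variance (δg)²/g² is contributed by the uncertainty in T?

65.5%

(δg/g)² = (1·δL/L)² + (-2·δT/T)²
  L term: (1×0.0491)² = 0.00241
  T term: (-2×0.0338)² = 0.00458
Total = 0.00700. Share from T = 0.00458/0.00700 = 0.655.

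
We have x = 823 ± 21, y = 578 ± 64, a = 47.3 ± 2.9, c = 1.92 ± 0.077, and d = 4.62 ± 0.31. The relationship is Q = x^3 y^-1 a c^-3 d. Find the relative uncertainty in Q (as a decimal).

Products/powers → add relative errors in quadrature, weighted by exponent:
  (3·δx/x)² = (3×0.0255)² = 0.00586;  (-1·δy/y)² = (-1×0.111)² = 0.0123;  (1·δa/a)² = (1×0.0613)² = 0.00376;  (-3·δc/c)² = (-3×0.0401)² = 0.0145;  (1·δd/d)² = (1×0.0671)² = 0.00450
δQ/Q = √(0.0409) = 0.202

0.202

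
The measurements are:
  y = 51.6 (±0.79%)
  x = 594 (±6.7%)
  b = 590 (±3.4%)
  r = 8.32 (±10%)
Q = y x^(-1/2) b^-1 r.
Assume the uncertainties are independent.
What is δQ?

0.00332

Products/powers → add relative errors in quadrature, weighted by exponent:
  (1·δy/y)² = (1×0.00790)² = 6.24e-05;  (−½·δx/x)² = (-0.5×0.0670)² = 0.00112;  (-1·δb/b)² = (-1×0.0340)² = 0.00116;  (1·δr/r)² = (1×0.100)² = 0.0100
δQ/Q = √(0.0123) = 0.111
Q = 0.0299, so δQ = 0.111 × 0.0299 = 0.00332.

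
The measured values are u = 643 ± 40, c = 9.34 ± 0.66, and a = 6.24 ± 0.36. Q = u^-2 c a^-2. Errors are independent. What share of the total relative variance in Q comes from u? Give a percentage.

(δQ/Q)² = (-2·δu/u)² + (1·δc/c)² + (-2·δa/a)²
  u term: (-2×0.0622)² = 0.0155
  c term: (1×0.0707)² = 0.00499
  a term: (-2×0.0577)² = 0.0133
Total = 0.0338. Share from u = 0.0155/0.0338 = 0.458.

45.8%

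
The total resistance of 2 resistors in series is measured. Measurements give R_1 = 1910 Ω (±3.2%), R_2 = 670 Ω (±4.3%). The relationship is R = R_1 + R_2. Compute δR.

Sums and differences: (δR)² = Σ (cᵢ δxᵢ)².
  (δR_1)² = 3740;  (δR_2)² = 830
δR = √(4570) = 67.6 Ω

67.6 Ω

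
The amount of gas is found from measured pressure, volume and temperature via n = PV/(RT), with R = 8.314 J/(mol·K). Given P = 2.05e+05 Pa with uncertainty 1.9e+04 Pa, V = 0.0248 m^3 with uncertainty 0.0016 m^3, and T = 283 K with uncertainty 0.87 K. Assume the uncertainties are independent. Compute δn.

Products/powers → add relative errors in quadrature, weighted by exponent:
  (1·δP/P)² = (1×0.0927)² = 0.00859;  (1·δV/V)² = (1×0.0645)² = 0.00416;  (-1·δT/T)² = (-1×0.00307)² = 9.45e-06
δn/n = √(0.0128) = 0.113
n = 2.16 mol, so δn = 0.113 × 2.16 = 0.244 mol.

0.244 mol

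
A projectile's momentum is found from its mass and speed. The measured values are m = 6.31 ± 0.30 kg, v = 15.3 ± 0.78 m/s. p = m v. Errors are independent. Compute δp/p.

p is a product of powers, so relative uncertainties combine in quadrature:
  (1·δm/m)² = (1×0.0475)² = 0.00226;  (1·δv/v)² = (1×0.0510)² = 0.00260
δp/p = √(0.00486) = 0.0697

0.0697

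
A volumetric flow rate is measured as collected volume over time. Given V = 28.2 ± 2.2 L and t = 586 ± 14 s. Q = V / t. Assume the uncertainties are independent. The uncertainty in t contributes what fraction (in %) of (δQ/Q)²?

8.57%

(δQ/Q)² = (1·δV/V)² + (-1·δt/t)²
  V term: (1×0.0780)² = 0.00609
  t term: (-1×0.0239)² = 0.000571
Total = 0.00666. Share from t = 0.000571/0.00666 = 0.0857.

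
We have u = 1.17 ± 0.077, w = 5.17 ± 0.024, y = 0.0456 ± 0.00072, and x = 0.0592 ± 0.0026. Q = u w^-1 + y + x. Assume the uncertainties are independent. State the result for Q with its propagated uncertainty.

Let p = u·w^-1 = 0.226. δp/p = √((1·δu/u)² + (-1·δw/w)²) = √(0.00433 + 2.15e-05) = 0.0660, so δp = 0.0149.
Q = p + y + x: δQ = √(δp² + δy² + δx²) = √(0.000223 + 5.18e-07 + 6.76e-06) = 0.0152
Q = 0.331.

0.331 ± 0.0152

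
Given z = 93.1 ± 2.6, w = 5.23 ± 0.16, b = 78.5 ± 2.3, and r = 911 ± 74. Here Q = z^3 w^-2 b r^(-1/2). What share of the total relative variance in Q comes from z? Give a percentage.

(δQ/Q)² = (3·δz/z)² + (-2·δw/w)² + (1·δb/b)² + (−½·δr/r)²
  z term: (3×0.0279)² = 0.00702
  w term: (-2×0.0306)² = 0.00374
  b term: (1×0.0293)² = 0.000858
  r term: (-0.5×0.0812)² = 0.00165
Total = 0.0133. Share from z = 0.00702/0.0133 = 0.529.

52.9%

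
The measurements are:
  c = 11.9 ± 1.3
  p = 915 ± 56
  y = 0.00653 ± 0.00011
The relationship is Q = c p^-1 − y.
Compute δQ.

0.00163

Let w = c·p^-1 = 0.0130. δw/w = √((1·δc/c)² + (-1·δp/p)²) = √(0.0119 + 0.00375) = 0.125, so δw = 0.00163.
Q = w − y: δQ = √(δw² + δy²) = √(2.65e-06 + 1.21e-08) = 0.00163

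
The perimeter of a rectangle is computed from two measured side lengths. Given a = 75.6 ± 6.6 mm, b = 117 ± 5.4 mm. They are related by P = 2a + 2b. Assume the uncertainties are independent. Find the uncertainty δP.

17.1 mm

Absolute uncertainties add in quadrature for a linear combination:
  (2·δa)² = 174;  (2·δb)² = 117
δP = √(291) = 17.1 mm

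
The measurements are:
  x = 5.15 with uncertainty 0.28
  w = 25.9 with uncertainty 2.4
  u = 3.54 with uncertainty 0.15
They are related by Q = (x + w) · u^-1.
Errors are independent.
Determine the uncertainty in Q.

0.777

Let h = x + w = 31.0. δh = √(δx² + δw²) = √(0.0784 + 5.76) = 2.42, so δh/h = 0.0778.
Q is then a monomial in h, u:
δQ/Q = √((δh/h)² + (-1·δu/u)²) = √(0.00606 + 0.00180) = 0.0886
Q = 8.77, so δQ = 0.0886 × 8.77 = 0.777.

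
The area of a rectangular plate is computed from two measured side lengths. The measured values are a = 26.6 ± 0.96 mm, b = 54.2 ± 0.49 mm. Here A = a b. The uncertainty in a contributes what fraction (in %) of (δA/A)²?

(δA/A)² = (1·δa/a)² + (1·δb/b)²
  a term: (1×0.0361)² = 0.00130
  b term: (1×0.00904)² = 8.17e-05
Total = 0.00138. Share from a = 0.00130/0.00138 = 0.941.

94.1%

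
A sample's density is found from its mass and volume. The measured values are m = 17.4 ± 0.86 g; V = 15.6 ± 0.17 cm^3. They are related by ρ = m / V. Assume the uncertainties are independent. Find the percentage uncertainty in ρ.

Since ρ is a product/quotient, work with relative uncertainties:
  (1·δm/m)² = (1×0.0494)² = 0.00244;  (-1·δV/V)² = (-1×0.0109)² = 0.000119
δρ/ρ = √(0.00256) = 0.0506

5.06%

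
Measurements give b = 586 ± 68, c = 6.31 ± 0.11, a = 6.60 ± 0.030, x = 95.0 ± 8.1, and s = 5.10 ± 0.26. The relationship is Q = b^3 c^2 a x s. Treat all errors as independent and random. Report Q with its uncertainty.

Relative error in a monomial: (δQ/Q)² = Σ (nᵢ · δxᵢ/xᵢ)².
  (3·δb/b)² = (3×0.116)² = 0.121;  (2·δc/c)² = (2×0.0174)² = 0.00122;  (1·δa/a)² = (1×0.00455)² = 2.07e-05;  (1·δx/x)² = (1×0.0853)² = 0.00727;  (1·δs/s)² = (1×0.0510)² = 0.00260
δQ/Q = √(0.132) = 0.364
Q = 2.56e+13, so δQ = 0.364 × 2.56e+13 = 9.32e+12.

(2.56 ± 0.932) × 10^13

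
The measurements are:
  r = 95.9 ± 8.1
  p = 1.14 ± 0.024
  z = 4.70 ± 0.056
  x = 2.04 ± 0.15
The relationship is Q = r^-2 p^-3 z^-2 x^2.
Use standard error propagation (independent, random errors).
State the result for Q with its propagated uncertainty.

(1.38 ± 0.323) × 10^-5

Q is a product of powers, so relative uncertainties combine in quadrature:
  (-2·δr/r)² = (-2×0.0845)² = 0.0285;  (-3·δp/p)² = (-3×0.0211)² = 0.00399;  (-2·δz/z)² = (-2×0.0119)² = 0.000568;  (2·δx/x)² = (2×0.0735)² = 0.0216
δQ/Q = √(0.0547) = 0.234
Q = 1.38e-05, so δQ = 0.234 × 1.38e-05 = 3.23e-06.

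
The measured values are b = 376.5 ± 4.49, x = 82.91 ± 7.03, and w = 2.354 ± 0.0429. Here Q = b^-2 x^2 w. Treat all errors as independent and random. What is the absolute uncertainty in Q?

0.0197

Each factor contributes (exponent × relative error)² to (δQ/Q)²:
  (-2·δb/b)² = (-2×0.0119)² = 0.000569;  (2·δx/x)² = (2×0.0848)² = 0.0288;  (1·δw/w)² = (1×0.0182)² = 0.000332
δQ/Q = √(0.0297) = 0.172
Q = 0.1142, so δQ = 0.172 × 0.1142 = 0.0197.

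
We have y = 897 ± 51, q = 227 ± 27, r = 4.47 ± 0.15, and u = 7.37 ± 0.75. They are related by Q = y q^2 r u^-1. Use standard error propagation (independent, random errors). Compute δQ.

7.49e+06

Each factor contributes (exponent × relative error)² to (δQ/Q)²:
  (1·δy/y)² = (1×0.0569)² = 0.00323;  (2·δq/q)² = (2×0.119)² = 0.0566;  (1·δr/r)² = (1×0.0336)² = 0.00113;  (-1·δu/u)² = (-1×0.102)² = 0.0104
δQ/Q = √(0.0713) = 0.267
Q = 2.8e+07, so δQ = 0.267 × 2.8e+07 = 7.49e+06.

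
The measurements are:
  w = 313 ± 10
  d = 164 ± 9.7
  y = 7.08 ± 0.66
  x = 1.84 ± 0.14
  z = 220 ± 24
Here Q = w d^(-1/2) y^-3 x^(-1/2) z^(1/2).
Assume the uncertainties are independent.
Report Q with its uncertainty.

Each factor contributes (exponent × relative error)² to (δQ/Q)²:
  (1·δw/w)² = (1×0.0319)² = 0.00102;  (−½·δd/d)² = (-0.5×0.0591)² = 0.000875;  (-3·δy/y)² = (-3×0.0932)² = 0.0782;  (−½·δx/x)² = (-0.5×0.0761)² = 0.00145;  (½·δz/z)² = (0.5×0.109)² = 0.00298
δQ/Q = √(0.0845) = 0.291
Q = 0.753, so δQ = 0.291 × 0.753 = 0.219.

0.753 ± 0.219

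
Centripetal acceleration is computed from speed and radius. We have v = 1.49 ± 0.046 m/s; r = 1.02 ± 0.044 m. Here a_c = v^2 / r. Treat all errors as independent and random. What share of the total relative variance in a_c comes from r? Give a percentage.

32.8%

(δa_c/a_c)² = (2·δv/v)² + (-1·δr/r)²
  v term: (2×0.0309)² = 0.00381
  r term: (-1×0.0431)² = 0.00186
Total = 0.00567. Share from r = 0.00186/0.00567 = 0.328.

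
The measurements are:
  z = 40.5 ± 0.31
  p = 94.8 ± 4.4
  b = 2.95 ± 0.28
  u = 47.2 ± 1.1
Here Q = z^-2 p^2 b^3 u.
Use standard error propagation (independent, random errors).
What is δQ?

Products/powers → add relative errors in quadrature, weighted by exponent:
  (-2·δz/z)² = (-2×0.00765)² = 0.000234;  (2·δp/p)² = (2×0.0464)² = 0.00862;  (3·δb/b)² = (3×0.0949)² = 0.0811;  (1·δu/u)² = (1×0.0233)² = 0.000543
δQ/Q = √(0.0905) = 0.301
Q = 6640, so δQ = 0.301 × 6640 = 2000.

2000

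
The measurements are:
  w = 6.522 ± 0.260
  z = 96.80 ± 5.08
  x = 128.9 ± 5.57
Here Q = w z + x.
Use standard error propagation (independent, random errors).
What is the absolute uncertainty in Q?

42.0

Let p = w·z = 631.3. δp/p = √((1·δw/w)² + (1·δz/z)²) = √(0.00159 + 0.00275) = 0.0659, so δp = 41.6.
Q = p + x: δQ = √(δp² + δx²) = √(1730 + 31.0) = 42.0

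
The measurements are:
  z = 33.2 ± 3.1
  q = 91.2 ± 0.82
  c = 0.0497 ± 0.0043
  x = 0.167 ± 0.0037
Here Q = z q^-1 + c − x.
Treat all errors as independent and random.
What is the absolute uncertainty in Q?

Let p = z·q^-1 = 0.364. δp/p = √((1·δz/z)² + (-1·δq/q)²) = √(0.00872 + 8.08e-05) = 0.0938, so δp = 0.0341.
Q = p + c − x: δQ = √(δp² + δc² + δx²) = √(0.00117 + 1.85e-05 + 1.37e-05) = 0.0346

0.0346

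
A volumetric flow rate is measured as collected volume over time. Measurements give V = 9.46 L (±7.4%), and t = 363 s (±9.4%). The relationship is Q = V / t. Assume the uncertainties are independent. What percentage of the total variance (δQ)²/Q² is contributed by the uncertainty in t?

(δQ/Q)² = (1·δV/V)² + (-1·δt/t)²
  V term: (1×0.0740)² = 0.00548
  t term: (-1×0.0940)² = 0.00884
Total = 0.0143. Share from t = 0.00884/0.0143 = 0.617.

61.7%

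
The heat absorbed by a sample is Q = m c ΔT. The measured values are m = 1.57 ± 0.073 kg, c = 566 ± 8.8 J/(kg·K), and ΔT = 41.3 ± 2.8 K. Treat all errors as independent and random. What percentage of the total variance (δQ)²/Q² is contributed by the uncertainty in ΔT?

(δQ/Q)² = (1·δm/m)² + (1·δc/c)² + (1·δΔT/ΔT)²
  m term: (1×0.0465)² = 0.00216
  c term: (1×0.0155)² = 0.000242
  ΔT term: (1×0.0678)² = 0.00460
Total = 0.00700. Share from ΔT = 0.00460/0.00700 = 0.657.

65.7%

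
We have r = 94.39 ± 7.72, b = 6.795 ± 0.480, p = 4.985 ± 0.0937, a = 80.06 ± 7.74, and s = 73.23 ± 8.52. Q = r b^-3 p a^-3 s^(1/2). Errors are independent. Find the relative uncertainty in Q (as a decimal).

0.373

For a monomial Q ∝ r, b^-3, p, a^-3, s^(1/2), fractional errors add in quadrature:
  (1·δr/r)² = (1×0.0818)² = 0.00669;  (-3·δb/b)² = (-3×0.0706)² = 0.0449;  (1·δp/p)² = (1×0.0188)² = 0.000353;  (-3·δa/a)² = (-3×0.0967)² = 0.0841;  (½·δs/s)² = (0.5×0.116)² = 0.00338
δQ/Q = √(0.139) = 0.373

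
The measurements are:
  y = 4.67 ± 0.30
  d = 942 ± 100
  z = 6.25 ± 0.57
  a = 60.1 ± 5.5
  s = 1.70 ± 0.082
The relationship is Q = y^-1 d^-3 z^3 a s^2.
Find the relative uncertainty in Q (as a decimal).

0.445

Q is a product of powers, so relative uncertainties combine in quadrature:
  (-1·δy/y)² = (-1×0.0642)² = 0.00413;  (-3·δd/d)² = (-3×0.106)² = 0.101;  (3·δz/z)² = (3×0.0912)² = 0.0749;  (1·δa/a)² = (1×0.0915)² = 0.00837;  (2·δs/s)² = (2×0.0482)² = 0.00931
δQ/Q = √(0.198) = 0.445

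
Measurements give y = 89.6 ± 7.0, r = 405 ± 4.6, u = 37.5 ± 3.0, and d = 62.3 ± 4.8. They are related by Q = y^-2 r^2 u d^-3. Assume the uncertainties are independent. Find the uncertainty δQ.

Relative error in a monomial: (δQ/Q)² = Σ (nᵢ · δxᵢ/xᵢ)².
  (-2·δy/y)² = (-2×0.0781)² = 0.0244;  (2·δr/r)² = (2×0.0114)² = 0.000516;  (1·δu/u)² = (1×0.0800)² = 0.00640;  (-3·δd/d)² = (-3×0.0770)² = 0.0534
δQ/Q = √(0.0848) = 0.291
Q = 0.00317, so δQ = 0.291 × 0.00317 = 0.000922.

0.000922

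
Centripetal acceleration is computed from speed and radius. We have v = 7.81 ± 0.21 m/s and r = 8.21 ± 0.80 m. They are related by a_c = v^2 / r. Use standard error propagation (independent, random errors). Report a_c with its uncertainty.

For a monomial a_c ∝ v^2, r^-1, fractional errors add in quadrature:
  (2·δv/v)² = (2×0.0269)² = 0.00289;  (-1·δr/r)² = (-1×0.0974)² = 0.00949
δa_c/a_c = √(0.0124) = 0.111
a_c = 7.43 m/s^2, so δa_c = 0.111 × 7.43 = 0.827 m/s^2.

7.43 ± 0.827 m/s^2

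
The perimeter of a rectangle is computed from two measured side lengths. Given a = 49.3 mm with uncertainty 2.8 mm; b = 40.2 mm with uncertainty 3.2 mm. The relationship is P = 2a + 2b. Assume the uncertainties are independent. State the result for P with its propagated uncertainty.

Sums and differences: (δP)² = Σ (cᵢ δxᵢ)².
  (2·δa)² = 31.4;  (2·δb)² = 41.0
δP = √(72.3) = 8.50 mm
P = 179 mm.

179 ± 8.50 mm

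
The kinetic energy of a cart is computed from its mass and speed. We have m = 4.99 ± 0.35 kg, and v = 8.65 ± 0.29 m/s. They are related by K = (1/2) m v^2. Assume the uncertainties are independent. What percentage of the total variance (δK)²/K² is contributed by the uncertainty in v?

47.8%

(δK/K)² = (1·δm/m)² + (2·δv/v)²
  m term: (1×0.0701)² = 0.00492
  v term: (2×0.0335)² = 0.00450
Total = 0.00942. Share from v = 0.00450/0.00942 = 0.478.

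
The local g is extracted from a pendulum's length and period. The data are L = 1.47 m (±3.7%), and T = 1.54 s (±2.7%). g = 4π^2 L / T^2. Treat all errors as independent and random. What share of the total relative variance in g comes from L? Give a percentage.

(δg/g)² = (1·δL/L)² + (-2·δT/T)²
  L term: (1×0.0370)² = 0.00137
  T term: (-2×0.0270)² = 0.00292
Total = 0.00429. Share from L = 0.00137/0.00429 = 0.319.

31.9%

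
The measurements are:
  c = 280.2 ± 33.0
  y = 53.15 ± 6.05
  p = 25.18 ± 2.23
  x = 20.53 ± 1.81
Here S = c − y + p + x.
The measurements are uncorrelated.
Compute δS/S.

0.123

Sums and differences: (δS)² = Σ (cᵢ δxᵢ)².
  (δc)² = 1090;  (δy)² = 36.6;  (δp)² = 4.97;  (δx)² = 3.28
δS = √(1130) = 33.7
S = 272.8, so δS/S = 33.7/272.8 = 0.123.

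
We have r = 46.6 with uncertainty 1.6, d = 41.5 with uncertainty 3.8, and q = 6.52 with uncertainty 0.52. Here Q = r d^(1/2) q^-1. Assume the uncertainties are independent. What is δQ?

4.52

Products/powers → add relative errors in quadrature, weighted by exponent:
  (1·δr/r)² = (1×0.0343)² = 0.00118;  (½·δd/d)² = (0.5×0.0916)² = 0.00210;  (-1·δq/q)² = (-1×0.0798)² = 0.00636
δQ/Q = √(0.00964) = 0.0982
Q = 46.0, so δQ = 0.0982 × 46.0 = 4.52.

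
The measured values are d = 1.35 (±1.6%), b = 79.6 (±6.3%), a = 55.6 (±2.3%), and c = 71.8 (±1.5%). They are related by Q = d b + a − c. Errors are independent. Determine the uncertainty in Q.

7.18

Let p = d·b = 107. δp/p = √((1·δd/d)² + (1·δb/b)²) = √(0.000256 + 0.00397) = 0.0650, so δp = 6.98.
Q = p + a − c: δQ = √(δp² + δa² + δc²) = √(48.8 + 1.64 + 1.16) = 7.18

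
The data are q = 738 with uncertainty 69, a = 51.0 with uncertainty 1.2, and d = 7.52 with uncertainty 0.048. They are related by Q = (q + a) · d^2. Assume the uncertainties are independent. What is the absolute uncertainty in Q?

Let u = q + a = 789. δu = √(δq² + δa²) = √(4760 + 1.44) = 69.0, so δu/u = 0.0875.
Q is then a monomial in u, d:
δQ/Q = √((δu/u)² + (2·δd/d)²) = √(0.00765 + 0.000163) = 0.0884
Q = 44600, so δQ = 0.0884 × 44600 = 3940.

3940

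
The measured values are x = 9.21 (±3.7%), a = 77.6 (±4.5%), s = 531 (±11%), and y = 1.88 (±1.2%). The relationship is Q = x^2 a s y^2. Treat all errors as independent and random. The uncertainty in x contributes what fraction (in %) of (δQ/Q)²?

27.1%

(δQ/Q)² = (2·δx/x)² + (1·δa/a)² + (1·δs/s)² + (2·δy/y)²
  x term: (2×0.0370)² = 0.00548
  a term: (1×0.0450)² = 0.00202
  s term: (1×0.110)² = 0.0121
  y term: (2×0.0120)² = 0.000576
Total = 0.0202. Share from x = 0.00548/0.0202 = 0.271.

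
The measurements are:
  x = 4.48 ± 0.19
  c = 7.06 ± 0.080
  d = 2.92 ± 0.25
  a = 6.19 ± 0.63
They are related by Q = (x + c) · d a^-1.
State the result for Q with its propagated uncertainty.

5.44 ± 0.731

Let u = x + c = 11.5. δu = √(δx² + δc²) = √(0.0361 + 0.00640) = 0.206, so δu/u = 0.0179.
Q is then a monomial in u, d, a:
δQ/Q = √((δu/u)² + (1·δd/d)² + (-1·δa/a)²) = √(0.000319 + 0.00733 + 0.0104) = 0.134
Q = 5.44, so δQ = 0.134 × 5.44 = 0.731.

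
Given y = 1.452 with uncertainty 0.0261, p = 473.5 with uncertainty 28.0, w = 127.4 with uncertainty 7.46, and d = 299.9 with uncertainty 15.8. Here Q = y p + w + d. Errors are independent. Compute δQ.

45.9

Let h = y·p = 687.5. δh/h = √((1·δy/y)² + (1·δp/p)²) = √(0.000323 + 0.00350) = 0.0618, so δh = 42.5.
Q = h + w + d: δQ = √(δh² + δw² + δd²) = √(1810 + 55.7 + 250) = 45.9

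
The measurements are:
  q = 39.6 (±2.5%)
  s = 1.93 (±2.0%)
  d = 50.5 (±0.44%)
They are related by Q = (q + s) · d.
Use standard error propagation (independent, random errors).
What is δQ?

50.9

Let u = q + s = 41.5. δu = √(δq² + δs²) = √(0.980 + 0.00149) = 0.991, so δu/u = 0.0239.
Q is then a monomial in u, d:
δQ/Q = √((δu/u)² + (1·δd/d)²) = √(0.000569 + 1.94e-05) = 0.0243
Q = 2100, so δQ = 0.0243 × 2100 = 50.9.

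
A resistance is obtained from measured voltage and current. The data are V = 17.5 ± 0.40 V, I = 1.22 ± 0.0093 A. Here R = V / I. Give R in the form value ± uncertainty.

14.3 ± 0.346 Ω

Each factor contributes (exponent × relative error)² to (δR/R)²:
  (1·δV/V)² = (1×0.0229)² = 0.000522;  (-1·δI/I)² = (-1×0.00762)² = 5.81e-05
δR/R = √(0.000581) = 0.0241
R = 14.3 Ω, so δR = 0.0241 × 14.3 = 0.346 Ω.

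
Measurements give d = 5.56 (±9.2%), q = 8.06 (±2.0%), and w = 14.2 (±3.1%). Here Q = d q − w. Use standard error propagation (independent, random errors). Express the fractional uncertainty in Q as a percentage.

13.9%

Let p = d·q = 44.8. δp/p = √((1·δd/d)² + (1·δq/q)²) = √(0.00846 + 0.000400) = 0.0941, so δp = 4.22.
Q = p − w: δQ = √(δp² + δw²) = √(17.8 + 0.194) = 4.24
Q = 30.6, so δQ/Q = 4.24/30.6 = 0.139.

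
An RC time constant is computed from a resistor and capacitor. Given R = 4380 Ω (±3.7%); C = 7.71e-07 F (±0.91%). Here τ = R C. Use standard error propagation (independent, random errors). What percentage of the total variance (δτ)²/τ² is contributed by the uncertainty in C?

(δτ/τ)² = (1·δR/R)² + (1·δC/C)²
  R term: (1×0.0370)² = 0.00137
  C term: (1×0.00910)² = 8.28e-05
Total = 0.00145. Share from C = 8.28e-05/0.00145 = 0.0570.

5.70%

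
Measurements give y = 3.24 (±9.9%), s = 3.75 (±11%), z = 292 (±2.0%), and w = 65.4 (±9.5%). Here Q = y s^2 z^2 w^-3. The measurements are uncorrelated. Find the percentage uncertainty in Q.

Each factor contributes (exponent × relative error)² to (δQ/Q)²:
  (1·δy/y)² = (1×0.0990)² = 0.00980;  (2·δs/s)² = (2×0.110)² = 0.0484;  (2·δz/z)² = (2×0.0200)² = 0.00160;  (-3·δw/w)² = (-3×0.0950)² = 0.0812
δQ/Q = √(0.141) = 0.376

37.6%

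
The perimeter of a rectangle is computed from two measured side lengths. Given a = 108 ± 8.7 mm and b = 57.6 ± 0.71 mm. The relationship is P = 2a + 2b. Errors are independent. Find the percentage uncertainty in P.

P is a linear combination, so absolute uncertainties add in quadrature:
  (2·δa)² = 303;  (2·δb)² = 2.02
δP = √(305) = 17.5 mm
P = 331 mm, so δP/P = 17.5/331 = 0.0527.

5.27%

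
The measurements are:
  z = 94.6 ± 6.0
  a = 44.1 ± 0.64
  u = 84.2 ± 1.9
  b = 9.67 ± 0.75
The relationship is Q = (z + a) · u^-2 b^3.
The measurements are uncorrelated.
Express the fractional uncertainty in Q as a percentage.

Let w = z + a = 139. δw = √(δz² + δa²) = √(36.0 + 0.410) = 6.03, so δw/w = 0.0435.
Q is then a monomial in w, u, b:
δQ/Q = √((δw/w)² + (-2·δu/u)² + (3·δb/b)²) = √(0.00189 + 0.00204 + 0.0541) = 0.241

24.1%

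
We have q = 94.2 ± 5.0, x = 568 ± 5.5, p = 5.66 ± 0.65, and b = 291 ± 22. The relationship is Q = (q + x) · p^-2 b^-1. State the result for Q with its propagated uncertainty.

Let u = q + x = 662. δu = √(δq² + δx²) = √(25.0 + 30.2) = 7.43, so δu/u = 0.0112.
Q is then a monomial in u, p, b:
δQ/Q = √((δu/u)² + (-2·δp/p)² + (-1·δb/b)²) = √(0.000126 + 0.0528 + 0.00572) = 0.242
Q = 0.0710, so δQ = 0.242 × 0.0710 = 0.0172.

0.0710 ± 0.0172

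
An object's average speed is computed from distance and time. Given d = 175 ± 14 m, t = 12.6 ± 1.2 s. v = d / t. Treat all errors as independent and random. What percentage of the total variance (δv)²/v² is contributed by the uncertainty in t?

58.6%

(δv/v)² = (1·δd/d)² + (-1·δt/t)²
  d term: (1×0.0800)² = 0.00640
  t term: (-1×0.0952)² = 0.00907
Total = 0.0155. Share from t = 0.00907/0.0155 = 0.586.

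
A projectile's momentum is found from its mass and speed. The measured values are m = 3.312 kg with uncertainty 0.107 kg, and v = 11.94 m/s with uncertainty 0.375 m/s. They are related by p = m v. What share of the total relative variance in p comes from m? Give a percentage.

51.4%

(δp/p)² = (1·δm/m)² + (1·δv/v)²
  m term: (1×0.0323)² = 0.00104
  v term: (1×0.0314)² = 0.000986
Total = 0.00203. Share from m = 0.00104/0.00203 = 0.514.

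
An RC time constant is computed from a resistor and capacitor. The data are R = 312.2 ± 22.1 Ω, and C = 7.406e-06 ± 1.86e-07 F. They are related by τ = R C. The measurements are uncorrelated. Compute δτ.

0.000174 s

Products/powers → add relative errors in quadrature, weighted by exponent:
  (1·δR/R)² = (1×0.0708)² = 0.00501;  (1·δC/C)² = (1×0.0251)² = 0.000631
δτ/τ = √(0.00564) = 0.0751
τ = 0.002312 s, so δτ = 0.0751 × 0.002312 = 0.000174 s.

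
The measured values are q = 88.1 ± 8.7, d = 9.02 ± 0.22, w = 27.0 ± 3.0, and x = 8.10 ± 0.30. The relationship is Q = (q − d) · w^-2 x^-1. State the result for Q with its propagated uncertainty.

0.0134 ± 0.00336

Let u = q − d = 79.1. δu = √(δq² + δd²) = √(75.7 + 0.0484) = 8.70, so δu/u = 0.110.
Q is then a monomial in u, w, x:
δQ/Q = √((δu/u)² + (-2·δw/w)² + (-1·δx/x)²) = √(0.0121 + 0.0494 + 0.00137) = 0.251
Q = 0.0134, so δQ = 0.251 × 0.0134 = 0.00336.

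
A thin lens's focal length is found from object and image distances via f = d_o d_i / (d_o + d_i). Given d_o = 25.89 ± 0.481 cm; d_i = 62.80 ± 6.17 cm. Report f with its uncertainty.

∂f/∂d_o = (d_i/(d_o+d_i))² = 0.501;  ∂f/∂d_i = (d_o/(d_o+d_i))² = 0.0852
δf = √((∂f/∂d_o · δd_o)² + (∂f/∂d_i · δd_i)²) = √(0.0582 + 0.276) = 0.578 cm
f = 18.33 cm.

18.33 ± 0.578 cm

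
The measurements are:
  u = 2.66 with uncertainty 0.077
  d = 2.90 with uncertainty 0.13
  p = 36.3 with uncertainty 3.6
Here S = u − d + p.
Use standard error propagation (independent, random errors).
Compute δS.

3.60

Sums and differences: (δS)² = Σ (cᵢ δxᵢ)².
  (δu)² = 0.00593;  (δd)² = 0.0169;  (δp)² = 13.0
δS = √(13.0) = 3.60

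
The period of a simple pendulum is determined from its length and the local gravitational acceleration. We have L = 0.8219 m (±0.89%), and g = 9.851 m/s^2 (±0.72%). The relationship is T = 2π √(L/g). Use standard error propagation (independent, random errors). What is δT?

0.0104 s

Each factor contributes (exponent × relative error)² to (δT/T)²:
  (½·δL/L)² = (0.5×0.00890)² = 1.98e-05;  (−½·δg/g)² = (-0.5×0.00720)² = 1.3e-05
δT/T = √(3.28e-05) = 0.00572
T = 1.815 s, so δT = 0.00572 × 1.815 = 0.0104 s.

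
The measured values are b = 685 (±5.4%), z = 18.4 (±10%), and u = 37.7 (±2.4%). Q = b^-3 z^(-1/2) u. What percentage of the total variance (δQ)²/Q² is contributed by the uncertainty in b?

(δQ/Q)² = (-3·δb/b)² + (−½·δz/z)² + (1·δu/u)²
  b term: (-3×0.0540)² = 0.0262
  z term: (-0.5×0.100)² = 0.00250
  u term: (1×0.0240)² = 0.000576
Total = 0.0293. Share from b = 0.0262/0.0293 = 0.895.

89.5%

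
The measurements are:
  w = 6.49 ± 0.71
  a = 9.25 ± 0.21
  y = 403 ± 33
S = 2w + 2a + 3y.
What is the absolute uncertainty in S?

99.0

Each term contributes (cᵢ δxᵢ)² to (δS)²:
  (2·δw)² = 2.02;  (2·δa)² = 0.176;  (3·δy)² = 9800
δS = √(9800) = 99.0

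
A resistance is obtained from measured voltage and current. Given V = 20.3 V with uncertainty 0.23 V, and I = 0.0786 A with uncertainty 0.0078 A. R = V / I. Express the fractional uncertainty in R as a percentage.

9.99%

Each factor contributes (exponent × relative error)² to (δR/R)²:
  (1·δV/V)² = (1×0.0113)² = 0.000128;  (-1·δI/I)² = (-1×0.0992)² = 0.00985
δR/R = √(0.00998) = 0.0999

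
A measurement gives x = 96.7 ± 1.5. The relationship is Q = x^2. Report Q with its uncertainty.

9350 ± 290

Q ∝ x^2, so δQ/Q = |2| · δx/x = 2 × 0.0155 = 0.0310.
Q = 9350, so δQ = 0.0310 × 9350 = 290.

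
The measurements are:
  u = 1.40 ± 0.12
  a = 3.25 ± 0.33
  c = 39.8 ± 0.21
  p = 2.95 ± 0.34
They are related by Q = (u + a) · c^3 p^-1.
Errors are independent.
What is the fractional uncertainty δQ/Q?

Let w = u + a = 4.65. δw = √(δu² + δa²) = √(0.0144 + 0.109) = 0.351, so δw/w = 0.0755.
Q is then a monomial in w, c, p:
δQ/Q = √((δw/w)² + (3·δc/c)² + (-1·δp/p)²) = √(0.00570 + 0.000251 + 0.0133) = 0.139

0.139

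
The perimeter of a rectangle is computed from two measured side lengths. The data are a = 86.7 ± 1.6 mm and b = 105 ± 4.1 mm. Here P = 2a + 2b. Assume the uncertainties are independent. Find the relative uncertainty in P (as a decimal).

For a sum/difference, combine absolute errors in quadrature:
  (2·δa)² = 10.2;  (2·δb)² = 67.2
δP = √(77.5) = 8.80 mm
P = 383 mm, so δP/P = 8.80/383 = 0.0230.

0.0230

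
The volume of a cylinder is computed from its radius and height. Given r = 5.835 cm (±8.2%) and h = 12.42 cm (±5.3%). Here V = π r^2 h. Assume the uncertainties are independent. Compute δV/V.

0.172

Each factor contributes (exponent × relative error)² to (δV/V)²:
  (2·δr/r)² = (2×0.0820)² = 0.0269;  (1·δh/h)² = (1×0.0530)² = 0.00281
δV/V = √(0.0297) = 0.172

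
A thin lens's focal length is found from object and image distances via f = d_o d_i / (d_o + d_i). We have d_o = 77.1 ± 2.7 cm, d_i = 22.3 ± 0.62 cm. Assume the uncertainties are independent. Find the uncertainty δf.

∂f/∂d_o = (d_i/(d_o+d_i))² = 0.0503;  ∂f/∂d_i = (d_o/(d_o+d_i))² = 0.602
δf = √((∂f/∂d_o · δd_o)² + (∂f/∂d_i · δd_i)²) = √(0.0185 + 0.139) = 0.397 cm

0.397 cm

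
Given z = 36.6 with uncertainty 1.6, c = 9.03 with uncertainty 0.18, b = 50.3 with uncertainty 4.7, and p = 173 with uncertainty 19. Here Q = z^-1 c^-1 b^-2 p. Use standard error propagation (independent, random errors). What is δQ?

4.59e-05

Each factor contributes (exponent × relative error)² to (δQ/Q)²:
  (-1·δz/z)² = (-1×0.0437)² = 0.00191;  (-1·δc/c)² = (-1×0.0199)² = 0.000397;  (-2·δb/b)² = (-2×0.0934)² = 0.0349;  (1·δp/p)² = (1×0.110)² = 0.0121
δQ/Q = √(0.0493) = 0.222
Q = 0.000207, so δQ = 0.222 × 0.000207 = 4.59e-05.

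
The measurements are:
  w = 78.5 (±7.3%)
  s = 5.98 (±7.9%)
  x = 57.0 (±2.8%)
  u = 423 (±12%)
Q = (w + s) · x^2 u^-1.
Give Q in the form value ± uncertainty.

649 ± 96.6

Let h = w + s = 84.5. δh = √(δw² + δs²) = √(32.8 + 0.223) = 5.75, so δh/h = 0.0681.
Q is then a monomial in h, x, u:
δQ/Q = √((δh/h)² + (2·δx/x)² + (-1·δu/u)²) = √(0.00463 + 0.00314 + 0.0144) = 0.149
Q = 649, so δQ = 0.149 × 649 = 96.6.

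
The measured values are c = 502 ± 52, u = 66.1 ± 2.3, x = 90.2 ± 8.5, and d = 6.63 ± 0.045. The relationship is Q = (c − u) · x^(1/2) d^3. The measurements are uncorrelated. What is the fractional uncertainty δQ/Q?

Let w = c − u = 436. δw = √(δc² + δu²) = √(2700 + 5.29) = 52.1, so δw/w = 0.119.
Q is then a monomial in w, x, d:
δQ/Q = √((δw/w)² + (½·δx/x)² + (3·δd/d)²) = √(0.0143 + 0.00222 + 0.000415) = 0.130

0.130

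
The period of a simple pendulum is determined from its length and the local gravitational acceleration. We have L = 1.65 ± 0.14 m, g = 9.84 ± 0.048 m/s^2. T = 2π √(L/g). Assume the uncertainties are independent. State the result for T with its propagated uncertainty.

2.57 ± 0.109 s

T is a product of powers, so relative uncertainties combine in quadrature:
  (½·δL/L)² = (0.5×0.0848)² = 0.00180;  (−½·δg/g)² = (-0.5×0.00488)² = 5.95e-06
δT/T = √(0.00181) = 0.0425
T = 2.57 s, so δT = 0.0425 × 2.57 = 0.109 s.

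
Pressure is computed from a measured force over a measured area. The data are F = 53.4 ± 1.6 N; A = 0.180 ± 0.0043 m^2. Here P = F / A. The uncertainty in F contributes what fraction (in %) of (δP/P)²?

(δP/P)² = (1·δF/F)² + (-1·δA/A)²
  F term: (1×0.0300)² = 0.000898
  A term: (-1×0.0239)² = 0.000571
Total = 0.00147. Share from F = 0.000898/0.00147 = 0.611.

61.1%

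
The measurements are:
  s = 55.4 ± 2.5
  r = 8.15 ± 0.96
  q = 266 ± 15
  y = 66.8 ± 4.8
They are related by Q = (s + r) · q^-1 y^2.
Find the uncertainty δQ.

Let u = s + r = 63.5. δu = √(δs² + δr²) = √(6.25 + 0.922) = 2.68, so δu/u = 0.0421.
Q is then a monomial in u, q, y:
δQ/Q = √((δu/u)² + (-1·δq/q)² + (2·δy/y)²) = √(0.00178 + 0.00318 + 0.0207) = 0.160
Q = 1070, so δQ = 0.160 × 1070 = 171.

171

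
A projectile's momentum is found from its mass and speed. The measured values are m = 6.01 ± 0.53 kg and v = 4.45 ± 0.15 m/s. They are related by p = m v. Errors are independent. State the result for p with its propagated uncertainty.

26.7 ± 2.52 kg·m/s

Since p is a product/quotient, work with relative uncertainties:
  (1·δm/m)² = (1×0.0882)² = 0.00778;  (1·δv/v)² = (1×0.0337)² = 0.00114
δp/p = √(0.00891) = 0.0944
p = 26.7 kg·m/s, so δp = 0.0944 × 26.7 = 2.52 kg·m/s.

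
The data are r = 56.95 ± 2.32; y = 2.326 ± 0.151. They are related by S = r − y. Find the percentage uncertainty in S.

S is a linear combination, so absolute uncertainties add in quadrature:
  (δr)² = 5.38;  (δy)² = 0.0228
δS = √(5.41) = 2.32
S = 54.62, so δS/S = 2.32/54.62 = 0.0426.

4.26%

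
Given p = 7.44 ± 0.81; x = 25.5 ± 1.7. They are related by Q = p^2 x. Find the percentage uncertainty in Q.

22.8%

Each factor contributes (exponent × relative error)² to (δQ/Q)²:
  (2·δp/p)² = (2×0.109)² = 0.0474;  (1·δx/x)² = (1×0.0667)² = 0.00444
δQ/Q = √(0.0519) = 0.228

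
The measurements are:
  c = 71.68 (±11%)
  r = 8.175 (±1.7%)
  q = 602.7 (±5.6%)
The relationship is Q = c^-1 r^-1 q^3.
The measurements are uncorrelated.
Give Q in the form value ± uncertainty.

Q is a product of powers, so relative uncertainties combine in quadrature:
  (-1·δc/c)² = (-1×0.110)² = 0.0121;  (-1·δr/r)² = (-1×0.0170)² = 0.000289;  (3·δq/q)² = (3×0.0560)² = 0.0282
δQ/Q = √(0.0406) = 0.202
Q = 373600, so δQ = 0.202 × 373600 = 75300.

373600 ± 75300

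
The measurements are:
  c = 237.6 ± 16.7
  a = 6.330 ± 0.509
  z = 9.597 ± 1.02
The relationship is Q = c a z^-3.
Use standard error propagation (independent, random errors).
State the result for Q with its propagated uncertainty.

Since Q is a product/quotient, work with relative uncertainties:
  (1·δc/c)² = (1×0.0703)² = 0.00494;  (1·δa/a)² = (1×0.0804)² = 0.00647;  (-3·δz/z)² = (-3×0.106)² = 0.102
δQ/Q = √(0.113) = 0.336
Q = 1.702, so δQ = 0.336 × 1.702 = 0.572.

1.702 ± 0.572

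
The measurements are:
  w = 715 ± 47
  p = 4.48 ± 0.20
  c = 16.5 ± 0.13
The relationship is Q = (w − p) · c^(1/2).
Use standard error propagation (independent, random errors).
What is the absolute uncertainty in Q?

191

Let u = w − p = 711. δu = √(δw² + δp²) = √(2210 + 0.0400) = 47.0, so δu/u = 0.0661.
Q is then a monomial in u, c:
δQ/Q = √((δu/u)² + (½·δc/c)²) = √(0.00438 + 1.55e-05) = 0.0663
Q = 2890, so δQ = 0.0663 × 2890 = 191.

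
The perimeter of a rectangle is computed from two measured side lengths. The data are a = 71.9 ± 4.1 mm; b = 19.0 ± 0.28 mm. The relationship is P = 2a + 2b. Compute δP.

Sums and differences: (δP)² = Σ (cᵢ δxᵢ)².
  (2·δa)² = 67.2;  (2·δb)² = 0.314
δP = √(67.6) = 8.22 mm

8.22 mm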